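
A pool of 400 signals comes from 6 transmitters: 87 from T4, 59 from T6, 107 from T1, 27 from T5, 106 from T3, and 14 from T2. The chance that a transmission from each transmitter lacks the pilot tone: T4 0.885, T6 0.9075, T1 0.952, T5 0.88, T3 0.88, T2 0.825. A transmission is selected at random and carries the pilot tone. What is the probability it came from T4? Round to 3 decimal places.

0.256

Taking complements, P(pilot | each) = T4 0.115, T6 0.0925, T1 0.048, T5 0.12, T3 0.12, T2 0.175.
Compute prior × likelihood for every hypothesis:
  T4: 0.2175 × 0.115 = 0.0250125
  T6: 0.1475 × 0.0925 = 0.01364375
  T1: 0.2675 × 0.048 = 0.01284
  T5: 0.0675 × 0.12 = 0.0081
  T3: 0.265 × 0.12 = 0.0318
  T2: 0.035 × 0.175 = 0.006125
Total = 0.09752125.
P(T4 | evidence) = 0.0250125 / 0.09752125 ≈ 0.256.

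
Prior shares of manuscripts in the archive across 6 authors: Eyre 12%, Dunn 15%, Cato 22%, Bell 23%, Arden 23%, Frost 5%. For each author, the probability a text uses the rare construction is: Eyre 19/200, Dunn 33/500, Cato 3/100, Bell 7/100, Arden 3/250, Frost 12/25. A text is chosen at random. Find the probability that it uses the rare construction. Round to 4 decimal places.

0.0708

Unnormalized posteriors (prior × likelihood):
  Eyre: 0.12 × 0.095 = 0.0114
  Dunn: 0.15 × 0.066 = 0.0099
  Cato: 0.22 × 0.03 = 0.0066
  Bell: 0.23 × 0.07 = 0.0161
  Arden: 0.23 × 0.012 = 0.00276
  Frost: 0.05 × 0.48 = 0.024
P(rare-form) = 0.0114 + 0.0099 + 0.0066 + 0.0161 + 0.00276 + 0.024 = 0.07076 → 0.0708.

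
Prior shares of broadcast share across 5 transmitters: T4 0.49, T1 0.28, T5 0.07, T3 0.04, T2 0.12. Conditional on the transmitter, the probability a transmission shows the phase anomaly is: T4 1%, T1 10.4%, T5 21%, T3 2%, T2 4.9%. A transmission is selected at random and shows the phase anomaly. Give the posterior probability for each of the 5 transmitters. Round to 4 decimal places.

T4 0.0884, T1 0.5256, T5 0.2653, T3 0.0144, T2 0.1061

Prior × likelihood for each hypothesis:
  T4: 0.49 × 0.01 = 0.0049
  T1: 0.28 × 0.104 = 0.02912
  T5: 0.07 × 0.21 = 0.0147
  T3: 0.04 × 0.02 = 0.0008
  T2: 0.12 × 0.049 = 0.00588
Sum = 0.0554.
P(T4 | anomaly) = 0.0049/0.0554 ≈ 0.0884
P(T1 | anomaly) = 0.02912/0.0554 ≈ 0.5256
P(T5 | anomaly) = 0.0147/0.0554 ≈ 0.2653
P(T3 | anomaly) = 0.0008/0.0554 ≈ 0.0144
P(T2 | anomaly) = 0.00588/0.0554 ≈ 0.1061
(Check: 0.0884+0.5256+0.2653+0.0144+0.1061 = 0.9998.)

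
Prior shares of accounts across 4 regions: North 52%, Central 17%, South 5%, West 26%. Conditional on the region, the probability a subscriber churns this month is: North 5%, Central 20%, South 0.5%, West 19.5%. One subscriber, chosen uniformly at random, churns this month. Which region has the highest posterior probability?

By Bayes' rule, posterior ∝ prior × likelihood:
  North: 0.52 × 0.05 = 0.026
  Central: 0.17 × 0.2 = 0.034
  South: 0.05 × 0.005 = 0.00025
  West: 0.26 × 0.195 = 0.0507
Sum = 0.11095.
Largest term belongs to West, so West is most probable.

West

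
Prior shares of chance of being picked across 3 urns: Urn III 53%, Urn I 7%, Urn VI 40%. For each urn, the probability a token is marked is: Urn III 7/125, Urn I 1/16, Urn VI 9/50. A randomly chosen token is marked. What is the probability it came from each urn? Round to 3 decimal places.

Compute prior × likelihood for every hypothesis:
  Urn III: 0.53 × 0.056 = 0.02968
  Urn I: 0.07 × 0.0625 = 0.004375
  Urn VI: 0.4 × 0.18 = 0.072
Sum = 0.106055.
P(Urn III | marked) = 0.02968/0.106055 ≈ 0.280
P(Urn I | marked) = 0.004375/0.106055 ≈ 0.041
P(Urn VI | marked) = 0.072/0.106055 ≈ 0.679

Urn III 0.280, Urn I 0.041, Urn VI 0.679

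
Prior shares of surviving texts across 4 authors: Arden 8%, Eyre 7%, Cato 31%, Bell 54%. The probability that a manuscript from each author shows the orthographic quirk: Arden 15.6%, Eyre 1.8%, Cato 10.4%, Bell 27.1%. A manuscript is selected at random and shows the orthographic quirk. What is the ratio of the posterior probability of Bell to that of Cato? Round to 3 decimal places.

4.539

Unnormalized posteriors (prior × likelihood):
  Arden: 0.08 × 0.156 = 0.01248
  Eyre: 0.07 × 0.018 = 0.00126
  Cato: 0.31 × 0.104 = 0.03224
  Bell: 0.54 × 0.271 = 0.14634
Normalizing constant = 0.19232.
The ratio is 0.14634 / 0.03224 (the normalizer cancels) = 4.539.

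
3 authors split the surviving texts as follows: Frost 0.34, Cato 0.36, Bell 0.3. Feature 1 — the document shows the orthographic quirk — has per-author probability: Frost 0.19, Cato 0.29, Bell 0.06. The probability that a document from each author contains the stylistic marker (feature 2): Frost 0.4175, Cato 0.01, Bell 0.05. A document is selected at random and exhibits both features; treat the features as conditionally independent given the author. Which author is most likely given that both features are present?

Frost

Prior × likelihood for each hypothesis:
  Frost: 0.34 × 0.19 × 0.4175 = 0.0269705
  Cato: 0.36 × 0.29 × 0.01 = 0.001044
  Bell: 0.3 × 0.06 × 0.05 = 0.0009
Sum = 0.0289145.
Largest term belongs to Frost, so Frost is most probable.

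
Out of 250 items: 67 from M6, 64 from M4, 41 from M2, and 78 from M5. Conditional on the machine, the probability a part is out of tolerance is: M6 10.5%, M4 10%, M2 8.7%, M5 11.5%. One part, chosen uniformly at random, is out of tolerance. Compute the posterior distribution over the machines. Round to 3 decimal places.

Compute prior × likelihood for every hypothesis:
  M6: 0.268 × 0.105 = 0.02814
  M4: 0.256 × 0.1 = 0.0256
  M2: 0.164 × 0.087 = 0.014268
  M5: 0.312 × 0.115 = 0.03588
Sum = 0.103888.
P(M6 | oversize) = 0.02814/0.103888 ≈ 0.271
P(M4 | oversize) = 0.0256/0.103888 ≈ 0.246
P(M2 | oversize) = 0.014268/0.103888 ≈ 0.137
P(M5 | oversize) = 0.03588/0.103888 ≈ 0.345
(Check: 0.271+0.246+0.137+0.345 = 0.999.)

M6 0.271, M4 0.246, M2 0.137, M5 0.345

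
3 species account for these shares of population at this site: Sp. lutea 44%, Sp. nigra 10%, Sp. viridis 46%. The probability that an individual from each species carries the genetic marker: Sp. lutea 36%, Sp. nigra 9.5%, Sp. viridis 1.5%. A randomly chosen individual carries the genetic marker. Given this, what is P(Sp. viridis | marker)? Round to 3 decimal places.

0.039

Prior × likelihood for each hypothesis:
  Sp. lutea: 0.44 × 0.36 = 0.1584
  Sp. nigra: 0.1 × 0.095 = 0.0095
  Sp. viridis: 0.46 × 0.015 = 0.0069
Sum = 0.1748.
P(Sp. viridis | evidence) = 0.0069 / 0.1748 ≈ 0.039.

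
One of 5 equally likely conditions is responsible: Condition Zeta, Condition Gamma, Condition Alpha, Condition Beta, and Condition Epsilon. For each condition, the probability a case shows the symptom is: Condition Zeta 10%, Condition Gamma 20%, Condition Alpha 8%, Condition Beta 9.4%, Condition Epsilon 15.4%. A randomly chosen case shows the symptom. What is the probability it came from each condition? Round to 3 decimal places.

With a uniform prior (1/5 each), posterior ∝ likelihood:
  Condition Zeta: 0.1
  Condition Gamma: 0.2
  Condition Alpha: 0.08
  Condition Beta: 0.094
  Condition Epsilon: 0.154
Total = 0.628.
P(Condition Zeta | symptomatic) = 0.1/0.628 ≈ 0.159
P(Condition Gamma | symptomatic) = 0.2/0.628 ≈ 0.318
P(Condition Alpha | symptomatic) = 0.08/0.628 ≈ 0.127
P(Condition Beta | symptomatic) = 0.094/0.628 ≈ 0.150
P(Condition Epsilon | symptomatic) = 0.154/0.628 ≈ 0.245
(Check: 0.159+0.318+0.127+0.150+0.245 = 0.999.)

Condition Zeta 0.159, Condition Gamma 0.318, Condition Alpha 0.127, Condition Beta 0.150, Condition Epsilon 0.245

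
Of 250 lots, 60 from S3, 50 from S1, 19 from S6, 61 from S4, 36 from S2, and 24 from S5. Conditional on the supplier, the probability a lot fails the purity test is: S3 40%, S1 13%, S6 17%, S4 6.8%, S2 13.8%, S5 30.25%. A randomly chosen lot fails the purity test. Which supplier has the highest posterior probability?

Prior × likelihood for each hypothesis:
  S3: 0.24 × 0.4 = 0.096
  S1: 0.2 × 0.13 = 0.026
  S6: 0.076 × 0.17 = 0.01292
  S4: 0.244 × 0.068 = 0.016592
  S2: 0.144 × 0.138 = 0.019872
  S5: 0.096 × 0.3025 = 0.02904
Sum = 0.200424.
Largest term belongs to S3, so S3 is most probable.

S3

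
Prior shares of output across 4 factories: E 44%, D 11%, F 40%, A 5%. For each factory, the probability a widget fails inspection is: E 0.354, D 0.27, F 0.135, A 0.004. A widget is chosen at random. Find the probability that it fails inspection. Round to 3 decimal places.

0.240

By Bayes' rule, posterior ∝ prior × likelihood:
  E: 0.44 × 0.354 = 0.15576
  D: 0.11 × 0.27 = 0.0297
  F: 0.4 × 0.135 = 0.054
  A: 0.05 × 0.004 = 0.0002
P(nonconforming) = 0.15576 + 0.0297 + 0.054 + 0.0002 = 0.23966 → 0.240.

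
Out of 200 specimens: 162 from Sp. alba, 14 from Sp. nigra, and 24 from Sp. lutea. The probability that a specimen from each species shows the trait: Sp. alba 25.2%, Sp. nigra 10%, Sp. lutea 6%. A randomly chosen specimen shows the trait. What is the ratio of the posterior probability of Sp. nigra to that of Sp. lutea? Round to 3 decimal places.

Prior × likelihood for each hypothesis:
  Sp. alba: 0.81 × 0.252 = 0.20412
  Sp. nigra: 0.07 × 0.1 = 0.007
  Sp. lutea: 0.12 × 0.06 = 0.0072
Total = 0.21832.
The ratio is 0.007 / 0.0072 (the normalizer cancels) = 0.972.

0.972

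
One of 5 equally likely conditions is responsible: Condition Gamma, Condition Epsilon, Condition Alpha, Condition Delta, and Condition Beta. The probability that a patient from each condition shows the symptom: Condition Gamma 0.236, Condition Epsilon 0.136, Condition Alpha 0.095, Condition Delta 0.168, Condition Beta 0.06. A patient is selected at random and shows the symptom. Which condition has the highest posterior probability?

With a uniform prior (1/5 each), posterior ∝ likelihood:
  Condition Gamma: 0.236
  Condition Epsilon: 0.136
  Condition Alpha: 0.095
  Condition Delta: 0.168
  Condition Beta: 0.06
Total = 0.695.
Largest term belongs to Condition Gamma, so Condition Gamma is most probable.

Condition Gamma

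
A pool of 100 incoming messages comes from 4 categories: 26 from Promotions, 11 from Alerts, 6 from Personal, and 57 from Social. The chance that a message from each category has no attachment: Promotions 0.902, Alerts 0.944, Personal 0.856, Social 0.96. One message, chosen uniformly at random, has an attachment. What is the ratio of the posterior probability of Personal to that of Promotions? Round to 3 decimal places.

Taking complements, P(attachment | each) = Promotions 0.098, Alerts 0.056, Personal 0.144, Social 0.04.
Unnormalized posteriors (prior × likelihood):
  Promotions: 0.26 × 0.098 = 0.02548
  Alerts: 0.11 × 0.056 = 0.00616
  Personal: 0.06 × 0.144 = 0.00864
  Social: 0.57 × 0.04 = 0.0228
Sum = 0.06308.
The ratio is 0.00864 / 0.02548 (the normalizer cancels) = 0.339.

0.339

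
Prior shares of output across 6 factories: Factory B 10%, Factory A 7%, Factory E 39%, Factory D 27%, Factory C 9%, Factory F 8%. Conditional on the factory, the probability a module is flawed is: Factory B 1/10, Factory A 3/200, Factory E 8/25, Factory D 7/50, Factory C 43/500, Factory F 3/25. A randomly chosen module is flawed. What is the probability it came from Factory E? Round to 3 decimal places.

0.653

Prior × likelihood for each hypothesis:
  Factory B: 0.1 × 0.1 = 0.01
  Factory A: 0.07 × 0.015 = 0.00105
  Factory E: 0.39 × 0.32 = 0.1248
  Factory D: 0.27 × 0.14 = 0.0378
  Factory C: 0.09 × 0.086 = 0.00774
  Factory F: 0.08 × 0.12 = 0.0096
Sum = 0.19099.
P(Factory E | evidence) = 0.1248 / 0.19099 ≈ 0.653.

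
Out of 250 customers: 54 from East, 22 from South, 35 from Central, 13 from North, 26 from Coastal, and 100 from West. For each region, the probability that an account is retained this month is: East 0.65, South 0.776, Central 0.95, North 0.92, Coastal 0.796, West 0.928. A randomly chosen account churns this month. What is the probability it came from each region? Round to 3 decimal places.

East 0.483, South 0.126, Central 0.045, North 0.027, Coastal 0.136, West 0.184

Taking complements, P(churn | each) = East 0.35, South 0.224, Central 0.05, North 0.08, Coastal 0.204, West 0.072.
Compute prior × likelihood for every hypothesis:
  East: 0.216 × 0.35 = 0.0756
  South: 0.088 × 0.224 = 0.019712
  Central: 0.14 × 0.05 = 0.007
  North: 0.052 × 0.08 = 0.00416
  Coastal: 0.104 × 0.204 = 0.021216
  West: 0.4 × 0.072 = 0.0288
Normalizing constant = 0.156488.
P(East | churn) = 0.0756/0.156488 ≈ 0.483
P(South | churn) = 0.019712/0.156488 ≈ 0.126
P(Central | churn) = 0.007/0.156488 ≈ 0.045
P(North | churn) = 0.00416/0.156488 ≈ 0.027
P(Coastal | churn) = 0.021216/0.156488 ≈ 0.136
P(West | churn) = 0.0288/0.156488 ≈ 0.184
(Check: 0.483+0.126+0.045+0.027+0.136+0.184 = 1.001.)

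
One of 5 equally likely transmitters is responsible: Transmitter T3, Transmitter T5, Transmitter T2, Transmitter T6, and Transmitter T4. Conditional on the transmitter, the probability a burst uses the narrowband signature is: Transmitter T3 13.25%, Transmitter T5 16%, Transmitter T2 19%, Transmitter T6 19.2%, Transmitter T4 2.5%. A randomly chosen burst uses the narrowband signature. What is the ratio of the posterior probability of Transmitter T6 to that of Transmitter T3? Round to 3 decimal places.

1.449

Since the prior is uniform, the posterior is proportional to the likelihood:
  Transmitter T3: 0.1325
  Transmitter T5: 0.16
  Transmitter T2: 0.19
  Transmitter T6: 0.192
  Transmitter T4: 0.025
Total = 0.6995.
The ratio is 0.192 / 0.1325 (the normalizer cancels) = 1.449.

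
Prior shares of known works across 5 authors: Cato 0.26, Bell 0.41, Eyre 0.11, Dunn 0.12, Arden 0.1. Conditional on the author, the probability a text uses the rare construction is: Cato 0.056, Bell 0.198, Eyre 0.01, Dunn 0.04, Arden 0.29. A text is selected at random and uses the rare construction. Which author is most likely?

Bell

By Bayes' rule, posterior ∝ prior × likelihood:
  Cato: 0.26 × 0.056 = 0.01456
  Bell: 0.41 × 0.198 = 0.08118
  Eyre: 0.11 × 0.01 = 0.0011
  Dunn: 0.12 × 0.04 = 0.0048
  Arden: 0.1 × 0.29 = 0.029
Total = 0.13064.
Largest term belongs to Bell, so Bell is most probable.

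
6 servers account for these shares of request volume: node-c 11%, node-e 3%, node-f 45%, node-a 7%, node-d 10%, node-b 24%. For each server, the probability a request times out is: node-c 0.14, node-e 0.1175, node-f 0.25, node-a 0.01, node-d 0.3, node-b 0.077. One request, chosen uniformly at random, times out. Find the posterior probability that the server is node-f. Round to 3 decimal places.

Unnormalized posteriors (prior × likelihood):
  node-c: 0.11 × 0.14 = 0.0154
  node-e: 0.03 × 0.1175 = 0.003525
  node-f: 0.45 × 0.25 = 0.1125
  node-a: 0.07 × 0.01 = 0.0007
  node-d: 0.1 × 0.3 = 0.03
  node-b: 0.24 × 0.077 = 0.01848
Sum = 0.180605.
P(node-f | evidence) = 0.1125 / 0.180605 ≈ 0.623.

0.623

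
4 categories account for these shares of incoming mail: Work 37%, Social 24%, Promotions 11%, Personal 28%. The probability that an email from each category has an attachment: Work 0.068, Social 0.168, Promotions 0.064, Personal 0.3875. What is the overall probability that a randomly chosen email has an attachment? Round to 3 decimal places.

0.181

Compute prior × likelihood for every hypothesis:
  Work: 0.37 × 0.068 = 0.02516
  Social: 0.24 × 0.168 = 0.04032
  Promotions: 0.11 × 0.064 = 0.00704
  Personal: 0.28 × 0.3875 = 0.1085
P(attachment) = 0.02516 + 0.04032 + 0.00704 + 0.1085 = 0.18102 → 0.181.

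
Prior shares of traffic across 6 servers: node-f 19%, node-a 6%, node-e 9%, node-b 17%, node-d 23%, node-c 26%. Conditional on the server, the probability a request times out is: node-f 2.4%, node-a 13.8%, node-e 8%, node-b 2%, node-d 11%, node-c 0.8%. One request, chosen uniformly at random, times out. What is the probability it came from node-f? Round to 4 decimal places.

By Bayes' rule, posterior ∝ prior × likelihood:
  node-f: 0.19 × 0.024 = 0.00456
  node-a: 0.06 × 0.138 = 0.00828
  node-e: 0.09 × 0.08 = 0.0072
  node-b: 0.17 × 0.02 = 0.0034
  node-d: 0.23 × 0.11 = 0.0253
  node-c: 0.26 × 0.008 = 0.00208
Sum = 0.05082.
P(node-f | evidence) = 0.00456 / 0.05082 ≈ 0.0897.

0.0897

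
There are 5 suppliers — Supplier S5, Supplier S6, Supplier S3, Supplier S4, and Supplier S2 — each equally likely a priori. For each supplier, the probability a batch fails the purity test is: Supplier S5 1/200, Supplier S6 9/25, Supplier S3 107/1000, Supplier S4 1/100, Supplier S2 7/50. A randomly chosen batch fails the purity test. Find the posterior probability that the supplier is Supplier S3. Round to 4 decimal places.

0.1720

Since the prior is uniform, the posterior is proportional to the likelihood:
  Supplier S5: 0.005
  Supplier S6: 0.36
  Supplier S3: 0.107
  Supplier S4: 0.01
  Supplier S2: 0.14
Normalizing constant = 0.622.
P(Supplier S3 | evidence) = 0.107 / 0.622 ≈ 0.1720.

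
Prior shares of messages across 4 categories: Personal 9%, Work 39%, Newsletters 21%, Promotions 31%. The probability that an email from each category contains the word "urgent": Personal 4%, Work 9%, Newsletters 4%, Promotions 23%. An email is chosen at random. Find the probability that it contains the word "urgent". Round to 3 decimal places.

Compute prior × likelihood for every hypothesis:
  Personal: 0.09 × 0.04 = 0.0036
  Work: 0.39 × 0.09 = 0.0351
  Newsletters: 0.21 × 0.04 = 0.0084
  Promotions: 0.31 × 0.23 = 0.0713
P(urgent-flag) = 0.0036 + 0.0351 + 0.0084 + 0.0713 = 0.1184 → 0.118.

0.118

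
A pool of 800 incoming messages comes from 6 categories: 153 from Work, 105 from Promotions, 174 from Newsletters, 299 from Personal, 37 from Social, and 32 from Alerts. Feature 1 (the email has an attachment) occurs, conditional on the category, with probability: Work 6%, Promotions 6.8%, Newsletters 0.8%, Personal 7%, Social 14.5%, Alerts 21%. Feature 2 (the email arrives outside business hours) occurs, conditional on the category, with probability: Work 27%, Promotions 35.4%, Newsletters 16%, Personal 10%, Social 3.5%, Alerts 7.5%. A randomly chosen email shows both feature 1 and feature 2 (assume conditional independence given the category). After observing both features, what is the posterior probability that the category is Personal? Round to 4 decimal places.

0.2612

Unnormalized posteriors (prior × likelihood):
  Work: 0.19125 × 0.06 × 0.27 = 0.00309825
  Promotions: 0.13125 × 0.068 × 0.354 = 0.00315945
  Newsletters: 0.2175 × 0.008 × 0.16 = 0.0002784
  Personal: 0.37375 × 0.07 × 0.1 = 0.00261625
  Social: 0.04625 × 0.145 × 0.035 = 0.00023471875
  Alerts: 0.04 × 0.21 × 0.075 = 0.00063
Normalizing constant = 0.01001706875.
P(Personal | evidence) = 0.00261625 / 0.01001706875 ≈ 0.2612.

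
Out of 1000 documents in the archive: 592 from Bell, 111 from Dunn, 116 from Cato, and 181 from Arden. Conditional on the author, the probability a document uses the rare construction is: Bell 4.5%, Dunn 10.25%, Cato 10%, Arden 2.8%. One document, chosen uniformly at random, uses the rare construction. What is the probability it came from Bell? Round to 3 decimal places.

By Bayes' rule, posterior ∝ prior × likelihood:
  Bell: 0.592 × 0.045 = 0.02664
  Dunn: 0.111 × 0.1025 = 0.0113775
  Cato: 0.116 × 0.1 = 0.0116
  Arden: 0.181 × 0.028 = 0.005068
Total = 0.0546855.
P(Bell | evidence) = 0.02664 / 0.0546855 ≈ 0.487.

0.487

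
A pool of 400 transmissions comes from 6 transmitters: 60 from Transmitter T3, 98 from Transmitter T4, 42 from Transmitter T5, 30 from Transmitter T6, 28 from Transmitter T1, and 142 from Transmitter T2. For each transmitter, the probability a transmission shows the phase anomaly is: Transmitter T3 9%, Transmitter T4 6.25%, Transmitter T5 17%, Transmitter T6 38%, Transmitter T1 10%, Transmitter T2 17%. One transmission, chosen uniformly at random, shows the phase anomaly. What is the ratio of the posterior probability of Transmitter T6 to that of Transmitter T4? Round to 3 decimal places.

1.861

Unnormalized posteriors (prior × likelihood):
  Transmitter T3: 0.15 × 0.09 = 0.0135
  Transmitter T4: 0.245 × 0.0625 = 0.0153125
  Transmitter T5: 0.105 × 0.17 = 0.01785
  Transmitter T6: 0.075 × 0.38 = 0.0285
  Transmitter T1: 0.07 × 0.1 = 0.007
  Transmitter T2: 0.355 × 0.17 = 0.06035
Sum = 0.1425125.
The ratio is 0.0285 / 0.0153125 (the normalizer cancels) = 1.861.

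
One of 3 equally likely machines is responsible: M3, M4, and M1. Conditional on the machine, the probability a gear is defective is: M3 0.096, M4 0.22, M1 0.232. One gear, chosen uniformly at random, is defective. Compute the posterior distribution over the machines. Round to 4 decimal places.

Since the prior is uniform, the posterior is proportional to the likelihood:
  M3: 0.096
  M4: 0.22
  M1: 0.232
Normalizing constant = 0.548.
P(M3 | defective) = 0.096/0.548 ≈ 0.1752
P(M4 | defective) = 0.22/0.548 ≈ 0.4015
P(M1 | defective) = 0.232/0.548 ≈ 0.4234

M3 0.1752, M4 0.4015, M1 0.4234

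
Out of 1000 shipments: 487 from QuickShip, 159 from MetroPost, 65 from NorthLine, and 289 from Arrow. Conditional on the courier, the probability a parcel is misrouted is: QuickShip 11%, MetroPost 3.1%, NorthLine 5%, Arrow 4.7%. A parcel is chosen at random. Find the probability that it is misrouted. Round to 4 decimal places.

Prior × likelihood for each hypothesis:
  QuickShip: 0.487 × 0.11 = 0.05357
  MetroPost: 0.159 × 0.031 = 0.004929
  NorthLine: 0.065 × 0.05 = 0.00325
  Arrow: 0.289 × 0.047 = 0.013583
P(misrouted) = 0.05357 + 0.004929 + 0.00325 + 0.013583 = 0.075332 → 0.0753.

0.0753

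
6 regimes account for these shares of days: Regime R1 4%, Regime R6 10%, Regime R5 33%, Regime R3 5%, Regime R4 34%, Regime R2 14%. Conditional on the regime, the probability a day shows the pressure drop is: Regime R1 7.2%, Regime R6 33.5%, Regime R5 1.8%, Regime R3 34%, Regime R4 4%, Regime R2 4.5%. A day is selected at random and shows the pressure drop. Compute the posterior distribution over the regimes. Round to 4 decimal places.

By Bayes' rule, posterior ∝ prior × likelihood:
  Regime R1: 0.04 × 0.072 = 0.00288
  Regime R6: 0.1 × 0.335 = 0.0335
  Regime R5: 0.33 × 0.018 = 0.00594
  Regime R3: 0.05 × 0.34 = 0.017
  Regime R4: 0.34 × 0.04 = 0.0136
  Regime R2: 0.14 × 0.045 = 0.0063
Total = 0.07922.
P(Regime R1 | drop) = 0.00288/0.07922 ≈ 0.0364
P(Regime R6 | drop) = 0.0335/0.07922 ≈ 0.4229
P(Regime R5 | drop) = 0.00594/0.07922 ≈ 0.0750
P(Regime R3 | drop) = 0.017/0.07922 ≈ 0.2146
P(Regime R4 | drop) = 0.0136/0.07922 ≈ 0.1717
P(Regime R2 | drop) = 0.0063/0.07922 ≈ 0.0795

Regime R1 0.0364, Regime R6 0.4229, Regime R5 0.0750, Regime R3 0.2146, Regime R4 0.1717, Regime R2 0.0795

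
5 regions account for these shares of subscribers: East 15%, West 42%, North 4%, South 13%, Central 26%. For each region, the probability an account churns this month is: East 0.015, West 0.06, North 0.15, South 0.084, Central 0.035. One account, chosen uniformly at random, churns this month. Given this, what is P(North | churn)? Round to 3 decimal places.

Compute prior × likelihood for every hypothesis:
  East: 0.15 × 0.015 = 0.00225
  West: 0.42 × 0.06 = 0.0252
  North: 0.04 × 0.15 = 0.006
  South: 0.13 × 0.084 = 0.01092
  Central: 0.26 × 0.035 = 0.0091
Normalizing constant = 0.05347.
P(North | evidence) = 0.006 / 0.05347 ≈ 0.112.

0.112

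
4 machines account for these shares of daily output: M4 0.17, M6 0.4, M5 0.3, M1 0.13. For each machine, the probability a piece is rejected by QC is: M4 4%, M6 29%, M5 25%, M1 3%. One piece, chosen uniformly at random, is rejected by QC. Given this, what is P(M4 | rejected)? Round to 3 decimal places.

By Bayes' rule, posterior ∝ prior × likelihood:
  M4: 0.17 × 0.04 = 0.0068
  M6: 0.4 × 0.29 = 0.116
  M5: 0.3 × 0.25 = 0.075
  M1: 0.13 × 0.03 = 0.0039
Total = 0.2017.
P(M4 | evidence) = 0.0068 / 0.2017 ≈ 0.034.

0.034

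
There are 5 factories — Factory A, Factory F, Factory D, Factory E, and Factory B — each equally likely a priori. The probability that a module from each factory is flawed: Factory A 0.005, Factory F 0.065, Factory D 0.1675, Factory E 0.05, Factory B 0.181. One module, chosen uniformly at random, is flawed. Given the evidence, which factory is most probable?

Factory B

With a uniform prior (1/5 each), posterior ∝ likelihood:
  Factory A: 0.005
  Factory F: 0.065
  Factory D: 0.1675
  Factory E: 0.05
  Factory B: 0.181
Total = 0.4685.
Largest term belongs to Factory B, so Factory B is most probable.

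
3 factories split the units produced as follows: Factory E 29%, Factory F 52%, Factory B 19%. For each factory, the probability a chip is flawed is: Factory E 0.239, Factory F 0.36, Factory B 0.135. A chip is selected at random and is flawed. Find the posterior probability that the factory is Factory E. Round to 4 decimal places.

By Bayes' rule, posterior ∝ prior × likelihood:
  Factory E: 0.29 × 0.239 = 0.06931
  Factory F: 0.52 × 0.36 = 0.1872
  Factory B: 0.19 × 0.135 = 0.02565
Normalizing constant = 0.28216.
P(Factory E | evidence) = 0.06931 / 0.28216 ≈ 0.2456.

0.2456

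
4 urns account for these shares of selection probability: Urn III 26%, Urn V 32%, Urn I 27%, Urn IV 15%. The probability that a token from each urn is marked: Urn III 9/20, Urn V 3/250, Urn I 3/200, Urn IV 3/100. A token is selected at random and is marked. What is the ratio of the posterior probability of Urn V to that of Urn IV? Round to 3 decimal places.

Compute prior × likelihood for every hypothesis:
  Urn III: 0.26 × 0.45 = 0.117
  Urn V: 0.32 × 0.012 = 0.00384
  Urn I: 0.27 × 0.015 = 0.00405
  Urn IV: 0.15 × 0.03 = 0.0045
Total = 0.12939.
The ratio is 0.00384 / 0.0045 (the normalizer cancels) = 0.853.

0.853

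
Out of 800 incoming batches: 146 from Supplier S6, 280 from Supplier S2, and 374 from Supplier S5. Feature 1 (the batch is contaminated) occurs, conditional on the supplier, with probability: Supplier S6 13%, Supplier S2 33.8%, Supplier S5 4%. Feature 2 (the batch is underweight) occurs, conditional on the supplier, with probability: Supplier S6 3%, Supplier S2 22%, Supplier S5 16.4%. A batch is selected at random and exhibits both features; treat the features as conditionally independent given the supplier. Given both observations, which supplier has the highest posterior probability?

Supplier S2

Compute prior × likelihood for every hypothesis:
  Supplier S6: 0.1825 × 0.13 × 0.03 = 0.00071175
  Supplier S2: 0.35 × 0.338 × 0.22 = 0.026026
  Supplier S5: 0.4675 × 0.04 × 0.164 = 0.0030668
Total = 0.02980455.
Largest term belongs to Supplier S2, so Supplier S2 is most probable.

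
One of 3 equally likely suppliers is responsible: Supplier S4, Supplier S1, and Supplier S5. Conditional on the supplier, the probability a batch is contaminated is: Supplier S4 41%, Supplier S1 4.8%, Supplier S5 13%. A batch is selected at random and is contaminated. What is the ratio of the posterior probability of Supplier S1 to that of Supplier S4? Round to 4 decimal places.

0.1171

Since the prior is uniform, the posterior is proportional to the likelihood:
  Supplier S4: 0.41
  Supplier S1: 0.048
  Supplier S5: 0.13
Normalizing constant = 0.588.
The ratio is 0.048 / 0.41 (the normalizer cancels) = 0.1171.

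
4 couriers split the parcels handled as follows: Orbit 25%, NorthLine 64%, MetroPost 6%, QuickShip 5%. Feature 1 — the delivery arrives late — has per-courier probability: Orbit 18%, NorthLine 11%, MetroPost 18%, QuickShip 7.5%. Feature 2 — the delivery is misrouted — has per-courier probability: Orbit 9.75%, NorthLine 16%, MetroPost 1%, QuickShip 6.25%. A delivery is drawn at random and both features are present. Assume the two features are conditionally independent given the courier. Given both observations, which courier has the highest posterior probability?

Compute prior × likelihood for every hypothesis:
  Orbit: 0.25 × 0.18 × 0.0975 = 0.0043875
  NorthLine: 0.64 × 0.11 × 0.16 = 0.011264
  MetroPost: 0.06 × 0.18 × 0.01 = 0.000108
  QuickShip: 0.05 × 0.075 × 0.0625 = 0.000234375
Total = 0.015993875.
Largest term belongs to NorthLine, so NorthLine is most probable.

NorthLine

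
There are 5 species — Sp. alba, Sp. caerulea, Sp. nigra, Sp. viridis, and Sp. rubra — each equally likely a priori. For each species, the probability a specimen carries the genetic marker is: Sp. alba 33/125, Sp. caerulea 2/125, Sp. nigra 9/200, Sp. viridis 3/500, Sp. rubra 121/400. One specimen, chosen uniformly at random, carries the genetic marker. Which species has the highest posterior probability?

Since the prior is uniform, the posterior is proportional to the likelihood:
  Sp. alba: 0.264
  Sp. caerulea: 0.016
  Sp. nigra: 0.045
  Sp. viridis: 0.006
  Sp. rubra: 0.3025
Total = 0.6335.
Largest term belongs to Sp. rubra, so Sp. rubra is most probable.

Sp. rubra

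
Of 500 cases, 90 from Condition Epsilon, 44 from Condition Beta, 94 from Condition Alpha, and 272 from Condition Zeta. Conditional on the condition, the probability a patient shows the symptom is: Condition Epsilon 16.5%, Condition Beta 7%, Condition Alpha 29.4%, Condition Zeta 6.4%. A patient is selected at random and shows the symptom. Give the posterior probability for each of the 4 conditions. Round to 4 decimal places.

Compute prior × likelihood for every hypothesis:
  Condition Epsilon: 0.18 × 0.165 = 0.0297
  Condition Beta: 0.088 × 0.07 = 0.00616
  Condition Alpha: 0.188 × 0.294 = 0.055272
  Condition Zeta: 0.544 × 0.064 = 0.034816
Sum = 0.125948.
P(Condition Epsilon | symptomatic) = 0.0297/0.125948 ≈ 0.2358
P(Condition Beta | symptomatic) = 0.00616/0.125948 ≈ 0.0489
P(Condition Alpha | symptomatic) = 0.055272/0.125948 ≈ 0.4388
P(Condition Zeta | symptomatic) = 0.034816/0.125948 ≈ 0.2764

Condition Epsilon 0.2358, Condition Beta 0.0489, Condition Alpha 0.4388, Condition Zeta 0.2764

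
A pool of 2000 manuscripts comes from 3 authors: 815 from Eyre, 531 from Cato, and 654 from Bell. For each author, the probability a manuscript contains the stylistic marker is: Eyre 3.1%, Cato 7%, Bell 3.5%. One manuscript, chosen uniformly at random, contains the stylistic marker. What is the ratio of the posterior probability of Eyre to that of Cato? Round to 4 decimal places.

0.6797

Compute prior × likelihood for every hypothesis:
  Eyre: 0.4075 × 0.031 = 0.0126325
  Cato: 0.2655 × 0.07 = 0.018585
  Bell: 0.327 × 0.035 = 0.011445
Sum = 0.0426625.
The ratio is 0.0126325 / 0.018585 (the normalizer cancels) = 0.6797.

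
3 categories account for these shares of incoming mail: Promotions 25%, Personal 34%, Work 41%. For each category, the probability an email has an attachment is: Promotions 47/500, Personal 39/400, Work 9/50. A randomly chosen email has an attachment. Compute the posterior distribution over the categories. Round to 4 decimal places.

Prior × likelihood for each hypothesis:
  Promotions: 0.25 × 0.094 = 0.0235
  Personal: 0.34 × 0.0975 = 0.03315
  Work: 0.41 × 0.18 = 0.0738
Sum = 0.13045.
P(Promotions | attachment) = 0.0235/0.13045 ≈ 0.1801
P(Personal | attachment) = 0.03315/0.13045 ≈ 0.2541
P(Work | attachment) = 0.0738/0.13045 ≈ 0.5657
(Check: 0.1801+0.2541+0.5657 = 0.9999.)

Promotions 0.1801, Personal 0.2541, Work 0.5657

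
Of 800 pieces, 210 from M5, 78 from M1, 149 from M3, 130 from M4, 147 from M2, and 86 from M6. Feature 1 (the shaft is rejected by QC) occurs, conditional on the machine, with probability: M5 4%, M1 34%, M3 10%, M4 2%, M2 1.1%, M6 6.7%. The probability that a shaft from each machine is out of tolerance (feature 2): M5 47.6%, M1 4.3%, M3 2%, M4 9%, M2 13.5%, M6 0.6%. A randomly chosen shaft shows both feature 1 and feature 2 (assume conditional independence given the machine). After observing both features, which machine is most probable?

M5

Unnormalized posteriors (prior × likelihood):
  M5: 0.2625 × 0.04 × 0.476 = 0.004998
  M1: 0.0975 × 0.34 × 0.043 = 0.00142545
  M3: 0.18625 × 0.1 × 0.02 = 0.0003725
  M4: 0.1625 × 0.02 × 0.09 = 0.0002925
  M2: 0.18375 × 0.011 × 0.135 = 0.00027286875
  M6: 0.1075 × 0.067 × 0.006 = 0.000043215
Sum = 0.00740453375.
Largest term belongs to M5, so M5 is most probable.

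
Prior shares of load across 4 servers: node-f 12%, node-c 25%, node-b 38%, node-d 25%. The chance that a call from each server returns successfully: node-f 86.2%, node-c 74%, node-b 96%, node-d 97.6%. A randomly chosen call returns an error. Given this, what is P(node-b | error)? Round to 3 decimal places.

Taking complements, P(error | each) = node-f 0.138, node-c 0.26, node-b 0.04, node-d 0.024.
By Bayes' rule, posterior ∝ prior × likelihood:
  node-f: 0.12 × 0.138 = 0.01656
  node-c: 0.25 × 0.26 = 0.065
  node-b: 0.38 × 0.04 = 0.0152
  node-d: 0.25 × 0.024 = 0.006
Total = 0.10276.
P(node-b | evidence) = 0.0152 / 0.10276 ≈ 0.148.

0.148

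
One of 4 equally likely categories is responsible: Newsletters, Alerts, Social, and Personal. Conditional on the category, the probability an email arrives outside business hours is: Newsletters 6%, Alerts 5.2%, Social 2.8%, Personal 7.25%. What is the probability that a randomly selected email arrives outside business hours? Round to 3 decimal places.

With a uniform prior (1/4 each), posterior ∝ likelihood:
  Newsletters: 0.06
  Alerts: 0.052
  Social: 0.028
  Personal: 0.0725
P(off-hours) = (1/4) × (0.06 + 0.052 + 0.028 + 0.0725) = 0.2125/4 ≈ 0.053.

0.053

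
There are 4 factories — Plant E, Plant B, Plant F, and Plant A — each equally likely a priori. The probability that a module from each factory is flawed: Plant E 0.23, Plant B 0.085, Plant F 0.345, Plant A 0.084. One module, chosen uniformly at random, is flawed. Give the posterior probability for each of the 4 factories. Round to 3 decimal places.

Plant E 0.309, Plant B 0.114, Plant F 0.464, Plant A 0.113

With a uniform prior (1/4 each), posterior ∝ likelihood:
  Plant E: 0.23
  Plant B: 0.085
  Plant F: 0.345
  Plant A: 0.084
Total = 0.744.
P(Plant E | flawed) = 0.23/0.744 ≈ 0.309
P(Plant B | flawed) = 0.085/0.744 ≈ 0.114
P(Plant F | flawed) = 0.345/0.744 ≈ 0.464
P(Plant A | flawed) = 0.084/0.744 ≈ 0.113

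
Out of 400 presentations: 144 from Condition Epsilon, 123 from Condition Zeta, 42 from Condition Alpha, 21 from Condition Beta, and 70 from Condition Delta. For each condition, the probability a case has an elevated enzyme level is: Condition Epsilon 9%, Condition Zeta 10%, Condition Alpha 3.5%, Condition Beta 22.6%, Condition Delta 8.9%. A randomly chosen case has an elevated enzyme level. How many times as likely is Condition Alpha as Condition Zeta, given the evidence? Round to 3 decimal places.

Compute prior × likelihood for every hypothesis:
  Condition Epsilon: 0.36 × 0.09 = 0.0324
  Condition Zeta: 0.3075 × 0.1 = 0.03075
  Condition Alpha: 0.105 × 0.035 = 0.003675
  Condition Beta: 0.0525 × 0.226 = 0.011865
  Condition Delta: 0.175 × 0.089 = 0.015575
Sum = 0.094265.
The ratio is 0.003675 / 0.03075 (the normalizer cancels) = 0.120.

0.120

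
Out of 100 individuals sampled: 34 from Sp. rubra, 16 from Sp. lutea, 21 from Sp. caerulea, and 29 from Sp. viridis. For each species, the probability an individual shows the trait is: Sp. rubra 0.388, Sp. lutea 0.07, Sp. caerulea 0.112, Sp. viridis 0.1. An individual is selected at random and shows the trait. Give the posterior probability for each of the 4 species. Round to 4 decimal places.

Sp. rubra 0.6743, Sp. lutea 0.0572, Sp. caerulea 0.1202, Sp. viridis 0.1482

Unnormalized posteriors (prior × likelihood):
  Sp. rubra: 0.34 × 0.388 = 0.13192
  Sp. lutea: 0.16 × 0.07 = 0.0112
  Sp. caerulea: 0.21 × 0.112 = 0.02352
  Sp. viridis: 0.29 × 0.1 = 0.029
Normalizing constant = 0.19564.
P(Sp. rubra | trait) = 0.13192/0.19564 ≈ 0.6743
P(Sp. lutea | trait) = 0.0112/0.19564 ≈ 0.0572
P(Sp. caerulea | trait) = 0.02352/0.19564 ≈ 0.1202
P(Sp. viridis | trait) = 0.029/0.19564 ≈ 0.1482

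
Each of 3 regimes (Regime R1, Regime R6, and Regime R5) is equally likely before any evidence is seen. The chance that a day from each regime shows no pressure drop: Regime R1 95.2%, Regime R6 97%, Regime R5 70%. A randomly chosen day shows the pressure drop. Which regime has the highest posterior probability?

Regime R5

Taking complements, P(drop | each) = Regime R1 0.048, Regime R6 0.03, Regime R5 0.3.
Since the prior is uniform, the posterior is proportional to the likelihood:
  Regime R1: 0.048
  Regime R6: 0.03
  Regime R5: 0.3
Total = 0.378.
Largest term belongs to Regime R5, so Regime R5 is most probable.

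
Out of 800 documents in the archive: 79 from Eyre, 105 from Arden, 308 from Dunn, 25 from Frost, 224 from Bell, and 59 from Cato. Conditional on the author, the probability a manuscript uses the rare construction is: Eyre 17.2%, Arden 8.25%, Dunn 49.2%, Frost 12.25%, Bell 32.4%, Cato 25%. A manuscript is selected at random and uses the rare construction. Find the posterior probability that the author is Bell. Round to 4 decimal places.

Unnormalized posteriors (prior × likelihood):
  Eyre: 0.09875 × 0.172 = 0.016985
  Arden: 0.13125 × 0.0825 = 0.010828125
  Dunn: 0.385 × 0.492 = 0.18942
  Frost: 0.03125 × 0.1225 = 0.003828125
  Bell: 0.28 × 0.324 = 0.09072
  Cato: 0.07375 × 0.25 = 0.0184375
Normalizing constant = 0.33021875.
P(Bell | evidence) = 0.09072 / 0.33021875 ≈ 0.2747.

0.2747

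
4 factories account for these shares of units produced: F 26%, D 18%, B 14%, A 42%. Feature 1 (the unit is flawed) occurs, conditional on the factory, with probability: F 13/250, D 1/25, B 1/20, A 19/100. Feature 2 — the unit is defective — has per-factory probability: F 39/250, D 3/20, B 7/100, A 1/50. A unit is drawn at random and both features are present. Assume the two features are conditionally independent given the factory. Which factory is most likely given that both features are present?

F

Prior × likelihood for each hypothesis:
  F: 0.26 × 0.052 × 0.156 = 0.00210912
  D: 0.18 × 0.04 × 0.15 = 0.00108
  B: 0.14 × 0.05 × 0.07 = 0.00049
  A: 0.42 × 0.19 × 0.02 = 0.001596
Sum = 0.00527512.
Largest term belongs to F, so F is most probable.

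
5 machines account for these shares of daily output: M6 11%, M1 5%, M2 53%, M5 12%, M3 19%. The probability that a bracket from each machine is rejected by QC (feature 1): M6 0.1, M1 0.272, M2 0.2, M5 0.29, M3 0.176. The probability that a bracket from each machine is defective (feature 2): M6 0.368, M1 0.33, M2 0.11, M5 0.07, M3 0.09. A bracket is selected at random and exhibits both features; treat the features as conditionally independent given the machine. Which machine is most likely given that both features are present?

M2

Unnormalized posteriors (prior × likelihood):
  M6: 0.11 × 0.1 × 0.368 = 0.004048
  M1: 0.05 × 0.272 × 0.33 = 0.004488
  M2: 0.53 × 0.2 × 0.11 = 0.01166
  M5: 0.12 × 0.29 × 0.07 = 0.002436
  M3: 0.19 × 0.176 × 0.09 = 0.0030096
Normalizing constant = 0.0256416.
Largest term belongs to M2, so M2 is most probable.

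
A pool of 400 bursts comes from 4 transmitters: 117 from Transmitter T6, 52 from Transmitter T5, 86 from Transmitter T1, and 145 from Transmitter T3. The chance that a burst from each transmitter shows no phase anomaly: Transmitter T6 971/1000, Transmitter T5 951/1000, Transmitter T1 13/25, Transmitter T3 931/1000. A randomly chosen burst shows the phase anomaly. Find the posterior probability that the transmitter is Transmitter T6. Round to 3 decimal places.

0.059

Taking complements, P(anomaly | each) = Transmitter T6 0.029, Transmitter T5 0.049, Transmitter T1 0.48, Transmitter T3 0.069.
Unnormalized posteriors (prior × likelihood):
  Transmitter T6: 0.2925 × 0.029 = 0.0084825
  Transmitter T5: 0.13 × 0.049 = 0.00637
  Transmitter T1: 0.215 × 0.48 = 0.1032
  Transmitter T3: 0.3625 × 0.069 = 0.0250125
Total = 0.143065.
P(Transmitter T6 | evidence) = 0.0084825 / 0.143065 ≈ 0.059.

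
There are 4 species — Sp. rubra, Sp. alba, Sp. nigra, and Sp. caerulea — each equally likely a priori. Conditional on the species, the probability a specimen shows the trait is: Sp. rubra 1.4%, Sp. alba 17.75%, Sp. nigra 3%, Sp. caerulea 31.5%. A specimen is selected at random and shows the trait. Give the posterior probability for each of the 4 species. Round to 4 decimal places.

Sp. rubra 0.0261, Sp. alba 0.3308, Sp. nigra 0.0559, Sp. caerulea 0.5871

Since the prior is uniform, the posterior is proportional to the likelihood:
  Sp. rubra: 0.014
  Sp. alba: 0.1775
  Sp. nigra: 0.03
  Sp. caerulea: 0.315
Normalizing constant = 0.5365.
P(Sp. rubra | trait) = 0.014/0.5365 ≈ 0.0261
P(Sp. alba | trait) = 0.1775/0.5365 ≈ 0.3308
P(Sp. nigra | trait) = 0.03/0.5365 ≈ 0.0559
P(Sp. caerulea | trait) = 0.315/0.5365 ≈ 0.5871
(Check: 0.0261+0.3308+0.0559+0.5871 = 0.9999.)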